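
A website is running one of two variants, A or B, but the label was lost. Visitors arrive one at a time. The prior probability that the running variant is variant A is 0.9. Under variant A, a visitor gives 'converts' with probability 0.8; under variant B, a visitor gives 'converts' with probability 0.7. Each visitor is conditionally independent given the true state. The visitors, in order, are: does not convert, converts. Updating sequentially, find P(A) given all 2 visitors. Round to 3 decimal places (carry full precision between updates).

0.873

After 'does not convert': P(A) = 0.2·0.9000 / (0.2·0.9000 + 0.3·0.1000) ≈ 0.8571
After 'converts': P(A) = 0.8·0.8571 / (0.8·0.8571 + 0.7·0.1429) ≈ 0.8727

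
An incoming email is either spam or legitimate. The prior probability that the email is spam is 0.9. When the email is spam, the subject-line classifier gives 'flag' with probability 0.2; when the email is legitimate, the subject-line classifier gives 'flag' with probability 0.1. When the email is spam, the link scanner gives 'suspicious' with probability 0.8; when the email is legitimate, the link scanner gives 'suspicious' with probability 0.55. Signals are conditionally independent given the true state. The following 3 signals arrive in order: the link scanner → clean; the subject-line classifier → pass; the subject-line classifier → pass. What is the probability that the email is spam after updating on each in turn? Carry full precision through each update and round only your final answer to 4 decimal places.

0.7596

After the link scanner='clean': P(spam) = 0.2·0.9000 / (0.2·0.9000 + 0.45·0.1000) ≈ 0.8000
After the subject-line classifier='pass': P(spam) = 0.8·0.8000 / (0.8·0.8000 + 0.9·0.2000) ≈ 0.7805
After the subject-line classifier='pass': P(spam) = 0.8·0.7805 / (0.8·0.7805 + 0.9·0.2195) ≈ 0.7596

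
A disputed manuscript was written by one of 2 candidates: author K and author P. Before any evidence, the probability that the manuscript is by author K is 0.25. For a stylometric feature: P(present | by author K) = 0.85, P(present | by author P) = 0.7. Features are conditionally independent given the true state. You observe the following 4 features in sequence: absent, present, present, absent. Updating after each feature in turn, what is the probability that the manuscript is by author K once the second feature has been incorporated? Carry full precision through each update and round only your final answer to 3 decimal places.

0.168

After 'absent': P(author K) = 0.15·0.2500 / (0.15·0.2500 + 0.3·0.7500) ≈ 0.1429
After 'present': P(author K) = 0.85·0.1429 / (0.85·0.1429 + 0.7·0.8571) ≈ 0.1683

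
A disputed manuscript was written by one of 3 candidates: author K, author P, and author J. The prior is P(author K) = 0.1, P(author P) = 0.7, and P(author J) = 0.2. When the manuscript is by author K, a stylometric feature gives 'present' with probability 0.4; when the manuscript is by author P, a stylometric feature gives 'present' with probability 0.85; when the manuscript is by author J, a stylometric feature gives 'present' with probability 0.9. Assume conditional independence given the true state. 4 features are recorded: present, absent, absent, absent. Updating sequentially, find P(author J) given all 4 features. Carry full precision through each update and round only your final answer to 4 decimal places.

0.0166

Each posterior becomes the prior for the next update.
After 'present': normaliser = 0.4·0.1000 + 0.85·0.7000 + 0.9·0.2000; P(author K) ≈ 0.0491, P(author P) ≈ 0.7301, P(author J) ≈ 0.2209
After 'absent': normaliser = 0.6·0.0491 + 0.15·0.7301 + 0.1·0.2209; P(author K) ≈ 0.1829, P(author P) ≈ 0.6800, P(author J) ≈ 0.1371
After 'absent': normaliser = 0.6·0.1829 + 0.15·0.6800 + 0.1·0.1371; P(author K) ≈ 0.4867, P(author P) ≈ 0.4525, P(author J) ≈ 0.0608
After 'absent': normaliser = 0.6·0.4867 + 0.15·0.4525 + 0.1·0.0608; P(author K) ≈ 0.7979, P(author P) ≈ 0.1855, P(author J) ≈ 0.0166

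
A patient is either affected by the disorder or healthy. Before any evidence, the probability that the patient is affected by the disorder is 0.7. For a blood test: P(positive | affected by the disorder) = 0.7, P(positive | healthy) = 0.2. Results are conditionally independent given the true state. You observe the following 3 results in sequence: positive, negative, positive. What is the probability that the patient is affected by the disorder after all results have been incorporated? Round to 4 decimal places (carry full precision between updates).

0.9147

After 'positive': P(affected) = 0.7·0.7000 / (0.7·0.7000 + 0.2·0.3000) ≈ 0.8909
After 'negative': P(affected) = 0.3·0.8909 / (0.3·0.8909 + 0.8·0.1091) ≈ 0.7538
After 'positive': P(affected) = 0.7·0.7538 / (0.7·0.7538 + 0.2·0.2462) ≈ 0.9147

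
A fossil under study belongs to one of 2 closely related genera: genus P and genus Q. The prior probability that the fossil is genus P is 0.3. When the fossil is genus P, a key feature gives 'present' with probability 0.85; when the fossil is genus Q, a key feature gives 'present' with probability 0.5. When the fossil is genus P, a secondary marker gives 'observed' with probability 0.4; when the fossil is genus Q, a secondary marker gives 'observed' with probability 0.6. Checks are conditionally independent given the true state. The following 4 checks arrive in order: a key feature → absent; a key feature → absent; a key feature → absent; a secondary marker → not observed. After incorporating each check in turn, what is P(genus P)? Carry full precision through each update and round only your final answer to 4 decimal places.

Each posterior becomes the prior for the next update.
After a key feature='absent': P(genus P) = 0.15·0.3000 / (0.15·0.3000 + 0.5·0.7000) ≈ 0.1139
After a key feature='absent': P(genus P) = 0.15·0.1139 / (0.15·0.1139 + 0.5·0.8861) ≈ 0.0371
After a key feature='absent': P(genus P) = 0.15·0.0371 / (0.15·0.0371 + 0.5·0.9629) ≈ 0.0114
After a secondary marker='not observed': P(genus P) = 0.6·0.0114 / (0.6·0.0114 + 0.4·0.9886) ≈ 0.0171

0.0171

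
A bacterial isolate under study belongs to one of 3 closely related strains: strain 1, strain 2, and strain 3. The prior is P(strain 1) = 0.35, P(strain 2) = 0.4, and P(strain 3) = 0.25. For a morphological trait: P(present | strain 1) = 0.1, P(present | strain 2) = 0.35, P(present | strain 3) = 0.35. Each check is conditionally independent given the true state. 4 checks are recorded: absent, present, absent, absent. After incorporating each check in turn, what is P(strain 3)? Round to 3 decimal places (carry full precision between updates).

0.273

Apply Bayes' rule sequentially, carrying P(strain 3) forward.
After 'absent': normaliser = 0.9·0.3500 + 0.65·0.4000 + 0.65·0.2500; P(strain 1) ≈ 0.4271, P(strain 2) ≈ 0.3525, P(strain 3) ≈ 0.2203
After 'present': normaliser = 0.1·0.4271 + 0.35·0.3525 + 0.35·0.2203; P(strain 1) ≈ 0.1756, P(strain 2) ≈ 0.5073, P(strain 3) ≈ 0.3171
After 'absent': normaliser = 0.9·0.1756 + 0.65·0.5073 + 0.65·0.3171; P(strain 1) ≈ 0.2278, P(strain 2) ≈ 0.4752, P(strain 3) ≈ 0.2970
After 'absent': normaliser = 0.9·0.2278 + 0.65·0.4752 + 0.65·0.2970; P(strain 1) ≈ 0.2900, P(strain 2) ≈ 0.4369, P(strain 3) ≈ 0.2731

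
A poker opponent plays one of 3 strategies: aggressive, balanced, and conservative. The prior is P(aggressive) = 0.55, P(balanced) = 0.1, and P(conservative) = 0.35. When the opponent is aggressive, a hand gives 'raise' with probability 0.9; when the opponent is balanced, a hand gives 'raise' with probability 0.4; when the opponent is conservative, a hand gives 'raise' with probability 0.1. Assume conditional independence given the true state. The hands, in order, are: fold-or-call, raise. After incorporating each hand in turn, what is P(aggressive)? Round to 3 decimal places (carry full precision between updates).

0.471

After 'fold-or-call': normaliser = 0.1·0.5500 + 0.6·0.1000 + 0.9·0.3500; P(aggressive) ≈ 0.1279, P(balanced) ≈ 0.1395, P(conservative) ≈ 0.7326
After 'raise': normaliser = 0.9·0.1279 + 0.4·0.1395 + 0.1·0.7326; P(aggressive) ≈ 0.4714, P(balanced) ≈ 0.2286, P(conservative) ≈ 0.3000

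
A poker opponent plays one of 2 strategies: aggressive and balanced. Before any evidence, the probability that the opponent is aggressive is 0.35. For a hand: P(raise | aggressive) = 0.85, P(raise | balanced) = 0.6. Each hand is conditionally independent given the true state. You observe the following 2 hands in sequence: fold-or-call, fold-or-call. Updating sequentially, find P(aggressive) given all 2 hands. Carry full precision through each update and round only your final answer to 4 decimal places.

After 'fold-or-call': P(aggressive) = 0.15·0.3500 / (0.15·0.3500 + 0.4·0.6500) ≈ 0.1680
After 'fold-or-call': P(aggressive) = 0.15·0.1680 / (0.15·0.1680 + 0.4·0.8320) ≈ 0.0704

0.0704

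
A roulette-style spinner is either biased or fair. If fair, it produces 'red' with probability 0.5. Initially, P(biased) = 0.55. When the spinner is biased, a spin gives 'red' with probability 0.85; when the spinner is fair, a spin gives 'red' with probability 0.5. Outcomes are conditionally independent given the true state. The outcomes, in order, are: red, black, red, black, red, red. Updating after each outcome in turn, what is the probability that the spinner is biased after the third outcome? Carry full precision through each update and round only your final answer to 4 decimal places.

After 'red': P(biased) = 0.85·0.5500 / (0.85·0.5500 + 0.5·0.4500) ≈ 0.6751
After 'black': P(biased) = 0.15·0.6751 / (0.15·0.6751 + 0.5·0.3249) ≈ 0.3840
After 'red': P(biased) = 0.85·0.3840 / (0.85·0.3840 + 0.5·0.6160) ≈ 0.5145

0.5145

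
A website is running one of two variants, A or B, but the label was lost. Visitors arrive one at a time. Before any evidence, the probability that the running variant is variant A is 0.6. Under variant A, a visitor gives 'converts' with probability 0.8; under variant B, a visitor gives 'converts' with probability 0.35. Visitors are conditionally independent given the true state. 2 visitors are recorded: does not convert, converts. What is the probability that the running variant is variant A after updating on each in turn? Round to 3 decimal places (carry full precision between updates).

After 'does not convert': P(A) = 0.2·0.6000 / (0.2·0.6000 + 0.65·0.4000) ≈ 0.3158
After 'converts': P(A) = 0.8·0.3158 / (0.8·0.3158 + 0.35·0.6842) ≈ 0.5134

0.513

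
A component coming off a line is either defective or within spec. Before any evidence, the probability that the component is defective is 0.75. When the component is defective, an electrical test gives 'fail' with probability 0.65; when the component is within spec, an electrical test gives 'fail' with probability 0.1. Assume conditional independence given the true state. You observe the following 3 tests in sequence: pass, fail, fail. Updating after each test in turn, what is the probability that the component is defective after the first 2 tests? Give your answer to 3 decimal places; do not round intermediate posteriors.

After 'pass': P(defective) = 0.35·0.7500 / (0.35·0.7500 + 0.9·0.2500) ≈ 0.5385
After 'fail': P(defective) = 0.65·0.5385 / (0.65·0.5385 + 0.1·0.4615) ≈ 0.8835

0.883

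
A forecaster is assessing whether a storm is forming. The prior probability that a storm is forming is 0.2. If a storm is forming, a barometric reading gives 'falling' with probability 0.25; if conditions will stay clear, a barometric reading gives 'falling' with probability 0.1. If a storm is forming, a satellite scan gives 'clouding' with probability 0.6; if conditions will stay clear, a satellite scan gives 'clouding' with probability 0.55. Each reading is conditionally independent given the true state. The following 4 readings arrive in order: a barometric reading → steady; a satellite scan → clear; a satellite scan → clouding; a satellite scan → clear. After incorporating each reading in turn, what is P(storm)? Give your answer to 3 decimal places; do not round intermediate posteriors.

After a barometric reading='steady': P(storm) = 0.75·0.2000 / (0.75·0.2000 + 0.9·0.8000) ≈ 0.1724
After a satellite scan='clear': P(storm) = 0.4·0.1724 / (0.4·0.1724 + 0.45·0.8276) ≈ 0.1562
After a satellite scan='clouding': P(storm) = 0.6·0.1562 / (0.6·0.1562 + 0.55·0.8438) ≈ 0.1681
After a satellite scan='clear': P(storm) = 0.4·0.1681 / (0.4·0.1681 + 0.45·0.8319) ≈ 0.1522

0.152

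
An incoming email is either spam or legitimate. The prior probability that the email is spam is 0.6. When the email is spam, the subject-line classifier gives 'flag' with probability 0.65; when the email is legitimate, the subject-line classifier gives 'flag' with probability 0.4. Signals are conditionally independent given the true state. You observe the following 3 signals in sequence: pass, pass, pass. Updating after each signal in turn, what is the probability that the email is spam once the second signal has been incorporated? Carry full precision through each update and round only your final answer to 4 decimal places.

0.3379

After 'pass': P(spam) = 0.35·0.6000 / (0.35·0.6000 + 0.6·0.4000) ≈ 0.4667
After 'pass': P(spam) = 0.35·0.4667 / (0.35·0.4667 + 0.6·0.5333) ≈ 0.3379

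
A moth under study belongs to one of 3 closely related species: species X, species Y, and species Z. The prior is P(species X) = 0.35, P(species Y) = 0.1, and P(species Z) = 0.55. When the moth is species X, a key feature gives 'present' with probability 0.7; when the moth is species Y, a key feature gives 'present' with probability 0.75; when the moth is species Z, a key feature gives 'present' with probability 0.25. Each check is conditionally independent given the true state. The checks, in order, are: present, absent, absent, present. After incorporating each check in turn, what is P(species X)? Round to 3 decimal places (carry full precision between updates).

0.403

After 'present': normaliser = 0.7·0.3500 + 0.75·0.1000 + 0.25·0.5500; P(species X) ≈ 0.5355, P(species Y) ≈ 0.1639, P(species Z) ≈ 0.3005
After 'absent': normaliser = 0.3·0.5355 + 0.25·0.1639 + 0.75·0.3005; P(species X) ≈ 0.3762, P(species Y) ≈ 0.0960, P(species Z) ≈ 0.5278
After 'absent': normaliser = 0.3·0.3762 + 0.25·0.0960 + 0.75·0.5278; P(species X) ≈ 0.2119, P(species Y) ≈ 0.0450, P(species Z) ≈ 0.7431
After 'present': normaliser = 0.7·0.2119 + 0.75·0.0450 + 0.25·0.7431; P(species X) ≈ 0.4031, P(species Y) ≈ 0.0918, P(species Z) ≈ 0.5050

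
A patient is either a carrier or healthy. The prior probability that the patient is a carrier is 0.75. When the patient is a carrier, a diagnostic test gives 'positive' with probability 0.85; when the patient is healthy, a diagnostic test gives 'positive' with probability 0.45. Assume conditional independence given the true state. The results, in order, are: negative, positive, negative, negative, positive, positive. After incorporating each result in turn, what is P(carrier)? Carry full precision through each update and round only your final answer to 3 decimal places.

After 'negative': P(carrier) = 0.15·0.7500 / (0.15·0.7500 + 0.55·0.2500) ≈ 0.4500
After 'positive': P(carrier) = 0.85·0.4500 / (0.85·0.4500 + 0.45·0.5500) ≈ 0.6071
After 'negative': P(carrier) = 0.15·0.6071 / (0.15·0.6071 + 0.55·0.3929) ≈ 0.2965
After 'negative': P(carrier) = 0.15·0.2965 / (0.15·0.2965 + 0.55·0.7035) ≈ 0.1031
After 'positive': P(carrier) = 0.85·0.1031 / (0.85·0.1031 + 0.45·0.8969) ≈ 0.1784
After 'positive': P(carrier) = 0.85·0.1784 / (0.85·0.1784 + 0.45·0.8216) ≈ 0.2908

0.291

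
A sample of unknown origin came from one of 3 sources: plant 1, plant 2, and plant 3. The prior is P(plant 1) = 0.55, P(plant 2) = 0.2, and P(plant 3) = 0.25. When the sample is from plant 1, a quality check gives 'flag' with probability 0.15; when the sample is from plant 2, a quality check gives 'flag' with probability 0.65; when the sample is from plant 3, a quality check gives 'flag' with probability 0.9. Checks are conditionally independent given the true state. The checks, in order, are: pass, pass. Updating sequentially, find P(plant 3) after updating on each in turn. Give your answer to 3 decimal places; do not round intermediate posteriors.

0.006

Each posterior becomes the prior for the next update.
After 'pass': normaliser = 0.85·0.5500 + 0.35·0.2000 + 0.1·0.2500; P(plant 1) ≈ 0.8311, P(plant 2) ≈ 0.1244, P(plant 3) ≈ 0.0444
After 'pass': normaliser = 0.85·0.8311 + 0.35·0.1244 + 0.1·0.0444; P(plant 1) ≈ 0.9364, P(plant 2) ≈ 0.0577, P(plant 3) ≈ 0.0059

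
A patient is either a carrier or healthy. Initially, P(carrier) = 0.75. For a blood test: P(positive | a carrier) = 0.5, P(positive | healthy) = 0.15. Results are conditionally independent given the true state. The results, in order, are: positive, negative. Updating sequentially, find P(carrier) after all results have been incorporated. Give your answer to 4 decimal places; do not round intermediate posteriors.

0.8547

After 'positive': P(carrier) = 0.5·0.7500 / (0.5·0.7500 + 0.15·0.2500) ≈ 0.9091
After 'negative': P(carrier) = 0.5·0.9091 / (0.5·0.9091 + 0.85·0.0909) ≈ 0.8547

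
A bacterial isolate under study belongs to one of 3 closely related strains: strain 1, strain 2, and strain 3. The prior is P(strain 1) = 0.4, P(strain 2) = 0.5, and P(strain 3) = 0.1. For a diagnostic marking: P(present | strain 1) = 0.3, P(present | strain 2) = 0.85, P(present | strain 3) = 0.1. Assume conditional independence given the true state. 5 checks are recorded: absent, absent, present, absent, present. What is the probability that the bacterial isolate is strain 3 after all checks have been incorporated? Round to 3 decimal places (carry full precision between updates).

0.051

Apply Bayes' rule sequentially, carrying P(strain 3) forward.
After 'absent': normaliser = 0.7·0.4000 + 0.15·0.5000 + 0.9·0.1000; P(strain 1) ≈ 0.6292, P(strain 2) ≈ 0.1685, P(strain 3) ≈ 0.2022
After 'absent': normaliser = 0.7·0.6292 + 0.15·0.1685 + 0.9·0.2022; P(strain 1) ≈ 0.6800, P(strain 2) ≈ 0.0390, P(strain 3) ≈ 0.2810
After 'present': normaliser = 0.3·0.6800 + 0.85·0.0390 + 0.1·0.2810; P(strain 1) ≈ 0.7690, P(strain 2) ≈ 0.1251, P(strain 3) ≈ 0.1059
After 'absent': normaliser = 0.7·0.7690 + 0.15·0.1251 + 0.9·0.1059; P(strain 1) ≈ 0.8251, P(strain 2) ≈ 0.0288, P(strain 3) ≈ 0.1461
After 'present': normaliser = 0.3·0.8251 + 0.85·0.0288 + 0.1·0.1461; P(strain 1) ≈ 0.8637, P(strain 2) ≈ 0.0853, P(strain 3) ≈ 0.0510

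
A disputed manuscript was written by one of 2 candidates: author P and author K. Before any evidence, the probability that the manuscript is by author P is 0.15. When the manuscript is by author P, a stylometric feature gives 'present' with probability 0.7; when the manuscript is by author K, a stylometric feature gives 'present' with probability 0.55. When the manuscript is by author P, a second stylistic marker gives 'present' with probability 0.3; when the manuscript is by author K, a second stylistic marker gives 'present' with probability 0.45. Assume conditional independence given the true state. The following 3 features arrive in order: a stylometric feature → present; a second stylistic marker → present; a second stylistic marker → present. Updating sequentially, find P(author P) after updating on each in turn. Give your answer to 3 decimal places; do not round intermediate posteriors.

After a stylometric feature='present': P(author P) = 0.7·0.1500 / (0.7·0.1500 + 0.55·0.8500) ≈ 0.1834
After a second stylistic marker='present': P(author P) = 0.3·0.1834 / (0.3·0.1834 + 0.45·0.8166) ≈ 0.1302
After a second stylistic marker='present': P(author P) = 0.3·0.1302 / (0.3·0.1302 + 0.45·0.8698) ≈ 0.0908

0.091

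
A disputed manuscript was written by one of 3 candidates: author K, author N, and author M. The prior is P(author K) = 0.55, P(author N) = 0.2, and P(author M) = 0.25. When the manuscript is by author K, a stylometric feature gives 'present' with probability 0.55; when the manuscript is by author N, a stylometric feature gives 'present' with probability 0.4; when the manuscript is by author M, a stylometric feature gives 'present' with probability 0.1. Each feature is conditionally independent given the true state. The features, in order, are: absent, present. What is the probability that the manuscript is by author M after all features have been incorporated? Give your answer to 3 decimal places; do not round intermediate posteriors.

Each posterior becomes the prior for the next update.
After 'absent': normaliser = 0.45·0.5500 + 0.6·0.2000 + 0.9·0.2500; P(author K) ≈ 0.4177, P(author N) ≈ 0.2025, P(author M) ≈ 0.3797
After 'present': normaliser = 0.55·0.4177 + 0.4·0.2025 + 0.1·0.3797; P(author K) ≈ 0.6588, P(author N) ≈ 0.2323, P(author M) ≈ 0.1089

0.109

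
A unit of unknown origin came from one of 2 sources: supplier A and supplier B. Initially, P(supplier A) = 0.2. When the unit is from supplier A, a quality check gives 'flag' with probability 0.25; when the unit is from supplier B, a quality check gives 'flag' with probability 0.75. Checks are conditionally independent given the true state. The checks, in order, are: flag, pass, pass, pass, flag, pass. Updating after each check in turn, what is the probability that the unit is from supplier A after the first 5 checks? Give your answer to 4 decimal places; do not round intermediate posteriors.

0.4286

Apply Bayes' rule sequentially, carrying P(supplier A) forward.
After 'flag': P(supplier A) = 0.25·0.2000 / (0.25·0.2000 + 0.75·0.8000) ≈ 0.0769
After 'pass': P(supplier A) = 0.75·0.0769 / (0.75·0.0769 + 0.25·0.9231) ≈ 0.2000
After 'pass': P(supplier A) = 0.75·0.2000 / (0.75·0.2000 + 0.25·0.8000) ≈ 0.4286
After 'pass': P(supplier A) = 0.75·0.4286 / (0.75·0.4286 + 0.25·0.5714) ≈ 0.6923
After 'flag': P(supplier A) = 0.25·0.6923 / (0.25·0.6923 + 0.75·0.3077) ≈ 0.4286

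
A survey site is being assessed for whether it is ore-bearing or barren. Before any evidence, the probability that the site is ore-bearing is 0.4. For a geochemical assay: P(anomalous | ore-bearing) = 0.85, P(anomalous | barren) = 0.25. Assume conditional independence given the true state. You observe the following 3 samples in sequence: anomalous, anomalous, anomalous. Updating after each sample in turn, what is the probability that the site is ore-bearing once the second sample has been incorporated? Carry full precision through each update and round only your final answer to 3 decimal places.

After 'anomalous': P(ore) = 0.85·0.4000 / (0.85·0.4000 + 0.25·0.6000) ≈ 0.6939
After 'anomalous': P(ore) = 0.85·0.6939 / (0.85·0.6939 + 0.25·0.3061) ≈ 0.8851

0.885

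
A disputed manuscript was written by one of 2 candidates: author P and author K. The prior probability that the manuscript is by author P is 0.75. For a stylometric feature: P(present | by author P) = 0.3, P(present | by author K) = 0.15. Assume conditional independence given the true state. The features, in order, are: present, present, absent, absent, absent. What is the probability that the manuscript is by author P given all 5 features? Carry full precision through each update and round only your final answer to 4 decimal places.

Each posterior becomes the prior for the next update.
After 'present': P(author P) = 0.3·0.7500 / (0.3·0.7500 + 0.15·0.2500) ≈ 0.8571
After 'present': P(author P) = 0.3·0.8571 / (0.3·0.8571 + 0.15·0.1429) ≈ 0.9231
After 'absent': P(author P) = 0.7·0.9231 / (0.7·0.9231 + 0.85·0.0769) ≈ 0.9081
After 'absent': P(author P) = 0.7·0.9081 / (0.7·0.9081 + 0.85·0.0919) ≈ 0.8906
After 'absent': P(author P) = 0.7·0.8906 / (0.7·0.8906 + 0.85·0.1094) ≈ 0.8702

0.8702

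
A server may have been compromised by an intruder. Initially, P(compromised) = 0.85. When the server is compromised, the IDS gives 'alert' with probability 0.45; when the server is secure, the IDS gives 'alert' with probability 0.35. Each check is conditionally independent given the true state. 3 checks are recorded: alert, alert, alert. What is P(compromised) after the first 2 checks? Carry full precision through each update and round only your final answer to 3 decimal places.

After 'alert': P(compromised) = 0.45·0.8500 / (0.45·0.8500 + 0.35·0.1500) ≈ 0.8793
After 'alert': P(compromised) = 0.45·0.8793 / (0.45·0.8793 + 0.35·0.1207) ≈ 0.9035

0.904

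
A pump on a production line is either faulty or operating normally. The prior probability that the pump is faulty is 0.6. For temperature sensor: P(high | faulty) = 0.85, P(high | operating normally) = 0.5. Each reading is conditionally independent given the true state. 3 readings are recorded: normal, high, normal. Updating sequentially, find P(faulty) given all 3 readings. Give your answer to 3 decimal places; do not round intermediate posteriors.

0.187

Each posterior becomes the prior for the next update.
After 'normal': P(faulty) = 0.15·0.6000 / (0.15·0.6000 + 0.5·0.4000) ≈ 0.3103
After 'high': P(faulty) = 0.85·0.3103 / (0.85·0.3103 + 0.5·0.6897) ≈ 0.4334
After 'normal': P(faulty) = 0.15·0.4334 / (0.15·0.4334 + 0.5·0.5666) ≈ 0.1867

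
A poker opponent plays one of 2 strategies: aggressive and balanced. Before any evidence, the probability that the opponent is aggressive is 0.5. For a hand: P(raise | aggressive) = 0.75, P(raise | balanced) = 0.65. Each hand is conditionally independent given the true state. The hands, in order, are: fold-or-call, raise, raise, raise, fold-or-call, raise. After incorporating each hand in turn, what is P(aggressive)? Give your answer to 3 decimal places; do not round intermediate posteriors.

0.475

After 'fold-or-call': P(aggressive) = 0.25·0.5000 / (0.25·0.5000 + 0.35·0.5000) ≈ 0.4167
After 'raise': P(aggressive) = 0.75·0.4167 / (0.75·0.4167 + 0.65·0.5833) ≈ 0.4518
After 'raise': P(aggressive) = 0.75·0.4518 / (0.75·0.4518 + 0.65·0.5482) ≈ 0.4874
After 'raise': P(aggressive) = 0.75·0.4874 / (0.75·0.4874 + 0.65·0.5126) ≈ 0.5232
After 'fold-or-call': P(aggressive) = 0.25·0.5232 / (0.25·0.5232 + 0.35·0.4768) ≈ 0.4394
After 'raise': P(aggressive) = 0.75·0.4394 / (0.75·0.4394 + 0.65·0.5606) ≈ 0.4749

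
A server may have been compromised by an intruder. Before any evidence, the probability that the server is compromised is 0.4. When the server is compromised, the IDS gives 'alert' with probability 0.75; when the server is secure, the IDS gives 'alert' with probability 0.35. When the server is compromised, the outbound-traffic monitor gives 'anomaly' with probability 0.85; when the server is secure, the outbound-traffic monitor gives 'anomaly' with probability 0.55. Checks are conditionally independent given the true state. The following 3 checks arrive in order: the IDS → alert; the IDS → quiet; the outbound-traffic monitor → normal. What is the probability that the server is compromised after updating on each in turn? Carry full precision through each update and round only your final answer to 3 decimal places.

0.155

Each posterior becomes the prior for the next update.
After the IDS='alert': P(compromised) = 0.75·0.4000 / (0.75·0.4000 + 0.35·0.6000) ≈ 0.5882
After the IDS='quiet': P(compromised) = 0.25·0.5882 / (0.25·0.5882 + 0.65·0.4118) ≈ 0.3546
After the outbound-traffic monitor='normal': P(compromised) = 0.15·0.3546 / (0.15·0.3546 + 0.45·0.6454) ≈ 0.1548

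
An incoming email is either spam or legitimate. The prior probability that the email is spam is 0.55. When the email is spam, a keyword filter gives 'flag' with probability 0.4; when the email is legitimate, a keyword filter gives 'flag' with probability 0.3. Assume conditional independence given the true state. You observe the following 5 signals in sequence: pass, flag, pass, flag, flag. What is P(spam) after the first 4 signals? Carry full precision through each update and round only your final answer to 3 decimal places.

0.615

After 'pass': P(spam) = 0.6·0.5500 / (0.6·0.5500 + 0.7·0.4500) ≈ 0.5116
After 'flag': P(spam) = 0.4·0.5116 / (0.4·0.5116 + 0.3·0.4884) ≈ 0.5828
After 'pass': P(spam) = 0.6·0.5828 / (0.6·0.5828 + 0.7·0.4172) ≈ 0.5449
After 'flag': P(spam) = 0.4·0.5449 / (0.4·0.5449 + 0.3·0.4551) ≈ 0.6148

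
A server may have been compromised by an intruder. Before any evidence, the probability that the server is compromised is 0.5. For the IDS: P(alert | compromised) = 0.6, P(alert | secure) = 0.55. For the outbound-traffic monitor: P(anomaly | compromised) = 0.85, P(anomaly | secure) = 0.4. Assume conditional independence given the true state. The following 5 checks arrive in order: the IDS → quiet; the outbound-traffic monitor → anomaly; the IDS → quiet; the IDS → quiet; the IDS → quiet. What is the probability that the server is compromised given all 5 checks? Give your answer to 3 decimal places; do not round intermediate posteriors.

0.570

After the IDS='quiet': P(compromised) = 0.4·0.5000 / (0.4·0.5000 + 0.45·0.5000) ≈ 0.4706
After the outbound-traffic monitor='anomaly': P(compromised) = 0.85·0.4706 / (0.85·0.4706 + 0.4·0.5294) ≈ 0.6538
After the IDS='quiet': P(compromised) = 0.4·0.6538 / (0.4·0.6538 + 0.45·0.3462) ≈ 0.6267
After the IDS='quiet': P(compromised) = 0.4·0.6267 / (0.4·0.6267 + 0.45·0.3733) ≈ 0.5988
After the IDS='quiet': P(compromised) = 0.4·0.5988 / (0.4·0.5988 + 0.45·0.4012) ≈ 0.5702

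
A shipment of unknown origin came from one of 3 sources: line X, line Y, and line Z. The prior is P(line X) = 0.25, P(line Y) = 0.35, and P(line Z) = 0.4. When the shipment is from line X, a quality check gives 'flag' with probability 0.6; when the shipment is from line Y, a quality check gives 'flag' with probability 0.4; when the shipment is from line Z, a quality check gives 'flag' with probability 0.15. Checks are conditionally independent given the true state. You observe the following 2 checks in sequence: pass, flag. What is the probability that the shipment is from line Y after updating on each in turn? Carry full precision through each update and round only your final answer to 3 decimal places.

After 'pass': normaliser = 0.4·0.2500 + 0.6·0.3500 + 0.85·0.4000; P(line X) ≈ 0.1538, P(line Y) ≈ 0.3231, P(line Z) ≈ 0.5231
After 'flag': normaliser = 0.6·0.1538 + 0.4·0.3231 + 0.15·0.5231; P(line X) ≈ 0.3077, P(line Y) ≈ 0.4308, P(line Z) ≈ 0.2615

0.431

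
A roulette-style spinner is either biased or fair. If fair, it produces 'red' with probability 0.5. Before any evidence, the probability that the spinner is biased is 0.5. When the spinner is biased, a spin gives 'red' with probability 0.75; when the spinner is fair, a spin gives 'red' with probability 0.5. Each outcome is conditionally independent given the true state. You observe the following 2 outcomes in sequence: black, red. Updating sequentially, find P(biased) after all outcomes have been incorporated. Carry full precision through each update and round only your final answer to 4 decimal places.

0.4286

After 'black': P(biased) = 0.25·0.5000 / (0.25·0.5000 + 0.5·0.5000) ≈ 0.3333
After 'red': P(biased) = 0.75·0.3333 / (0.75·0.3333 + 0.5·0.6667) ≈ 0.4286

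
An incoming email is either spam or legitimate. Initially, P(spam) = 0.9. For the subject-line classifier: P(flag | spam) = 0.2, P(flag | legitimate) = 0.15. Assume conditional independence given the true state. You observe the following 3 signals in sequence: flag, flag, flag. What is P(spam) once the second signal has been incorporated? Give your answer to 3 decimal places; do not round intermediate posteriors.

After 'flag': P(spam) = 0.2·0.9000 / (0.2·0.9000 + 0.15·0.1000) ≈ 0.9231
After 'flag': P(spam) = 0.2·0.9231 / (0.2·0.9231 + 0.15·0.0769) ≈ 0.9412

0.941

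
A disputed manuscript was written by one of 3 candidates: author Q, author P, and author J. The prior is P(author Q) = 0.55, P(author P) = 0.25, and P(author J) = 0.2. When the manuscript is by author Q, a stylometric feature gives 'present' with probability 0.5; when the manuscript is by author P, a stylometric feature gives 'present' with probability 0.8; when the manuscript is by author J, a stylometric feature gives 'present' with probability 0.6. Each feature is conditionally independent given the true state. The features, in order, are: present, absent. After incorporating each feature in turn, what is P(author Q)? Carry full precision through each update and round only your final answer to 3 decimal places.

0.610

Each posterior becomes the prior for the next update.
After 'present': normaliser = 0.5·0.5500 + 0.8·0.2500 + 0.6·0.2000; P(author Q) ≈ 0.4622, P(author P) ≈ 0.3361, P(author J) ≈ 0.2017
After 'absent': normaliser = 0.5·0.4622 + 0.2·0.3361 + 0.4·0.2017; P(author Q) ≈ 0.6098, P(author P) ≈ 0.1774, P(author J) ≈ 0.2129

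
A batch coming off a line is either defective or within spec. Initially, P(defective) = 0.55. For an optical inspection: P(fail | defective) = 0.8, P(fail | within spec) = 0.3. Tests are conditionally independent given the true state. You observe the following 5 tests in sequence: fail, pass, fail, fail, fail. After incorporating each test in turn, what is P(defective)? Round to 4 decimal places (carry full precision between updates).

0.9464

After 'fail': P(defective) = 0.8·0.5500 / (0.8·0.5500 + 0.3·0.4500) ≈ 0.7652
After 'pass': P(defective) = 0.2·0.7652 / (0.2·0.7652 + 0.7·0.2348) ≈ 0.4822
After 'fail': P(defective) = 0.8·0.4822 / (0.8·0.4822 + 0.3·0.5178) ≈ 0.7129
After 'fail': P(defective) = 0.8·0.7129 / (0.8·0.7129 + 0.3·0.2871) ≈ 0.8688
After 'fail': P(defective) = 0.8·0.8688 / (0.8·0.8688 + 0.3·0.1312) ≈ 0.9464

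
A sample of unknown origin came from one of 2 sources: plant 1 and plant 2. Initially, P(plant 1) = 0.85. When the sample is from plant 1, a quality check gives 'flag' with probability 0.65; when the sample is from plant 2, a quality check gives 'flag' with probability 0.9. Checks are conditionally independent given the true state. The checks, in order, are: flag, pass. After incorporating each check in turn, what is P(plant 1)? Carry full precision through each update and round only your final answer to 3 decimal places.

After 'flag': P(plant 1) = 0.65·0.8500 / (0.65·0.8500 + 0.9·0.1500) ≈ 0.8036
After 'pass': P(plant 1) = 0.35·0.8036 / (0.35·0.8036 + 0.1·0.1964) ≈ 0.9347

0.935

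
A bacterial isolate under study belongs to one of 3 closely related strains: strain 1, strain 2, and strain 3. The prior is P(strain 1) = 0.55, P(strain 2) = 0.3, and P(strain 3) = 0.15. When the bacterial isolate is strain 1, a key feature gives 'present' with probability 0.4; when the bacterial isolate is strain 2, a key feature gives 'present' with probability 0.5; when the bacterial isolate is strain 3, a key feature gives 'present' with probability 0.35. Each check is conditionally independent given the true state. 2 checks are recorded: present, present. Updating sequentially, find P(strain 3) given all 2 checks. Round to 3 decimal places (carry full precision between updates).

Apply Bayes' rule sequentially, carrying P(strain 3) forward.
After 'present': normaliser = 0.4·0.5500 + 0.5·0.3000 + 0.35·0.1500; P(strain 1) ≈ 0.5207, P(strain 2) ≈ 0.3550, P(strain 3) ≈ 0.1243
After 'present': normaliser = 0.4·0.5207 + 0.5·0.3550 + 0.35·0.1243; P(strain 1) ≈ 0.4852, P(strain 2) ≈ 0.4135, P(strain 3) ≈ 0.1013

0.101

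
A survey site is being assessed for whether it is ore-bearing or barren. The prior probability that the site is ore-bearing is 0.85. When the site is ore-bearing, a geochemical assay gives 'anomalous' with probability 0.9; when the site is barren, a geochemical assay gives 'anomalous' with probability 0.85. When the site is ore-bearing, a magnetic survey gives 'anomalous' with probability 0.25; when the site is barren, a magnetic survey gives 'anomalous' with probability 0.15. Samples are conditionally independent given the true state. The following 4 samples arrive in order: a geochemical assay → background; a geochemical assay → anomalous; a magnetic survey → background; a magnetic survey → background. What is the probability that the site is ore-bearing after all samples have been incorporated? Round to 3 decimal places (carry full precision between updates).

0.757

After a geochemical assay='background': P(ore) = 0.1·0.8500 / (0.1·0.8500 + 0.15·0.1500) ≈ 0.7907
After a geochemical assay='anomalous': P(ore) = 0.9·0.7907 / (0.9·0.7907 + 0.85·0.2093) ≈ 0.8000
After a magnetic survey='background': P(ore) = 0.75·0.8000 / (0.75·0.8000 + 0.85·0.2000) ≈ 0.7792
After a magnetic survey='background': P(ore) = 0.75·0.7792 / (0.75·0.7792 + 0.85·0.2208) ≈ 0.7569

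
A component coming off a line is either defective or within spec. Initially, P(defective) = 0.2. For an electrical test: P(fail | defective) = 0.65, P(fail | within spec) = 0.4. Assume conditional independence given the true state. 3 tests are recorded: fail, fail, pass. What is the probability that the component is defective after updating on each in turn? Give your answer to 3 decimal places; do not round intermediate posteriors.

0.278

Each posterior becomes the prior for the next update.
After 'fail': P(defective) = 0.65·0.2000 / (0.65·0.2000 + 0.4·0.8000) ≈ 0.2889
After 'fail': P(defective) = 0.65·0.2889 / (0.65·0.2889 + 0.4·0.7111) ≈ 0.3976
After 'pass': P(defective) = 0.35·0.3976 / (0.35·0.3976 + 0.6·0.6024) ≈ 0.2780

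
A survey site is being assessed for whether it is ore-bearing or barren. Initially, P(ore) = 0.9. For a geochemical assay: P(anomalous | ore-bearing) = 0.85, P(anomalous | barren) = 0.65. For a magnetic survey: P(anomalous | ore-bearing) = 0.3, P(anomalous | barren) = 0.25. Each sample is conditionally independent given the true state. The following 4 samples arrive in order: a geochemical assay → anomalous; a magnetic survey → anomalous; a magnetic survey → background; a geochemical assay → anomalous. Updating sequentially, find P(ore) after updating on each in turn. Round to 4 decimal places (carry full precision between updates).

0.9452

Apply Bayes' rule sequentially, carrying P(ore) forward.
After a geochemical assay='anomalous': P(ore) = 0.85·0.9000 / (0.85·0.9000 + 0.65·0.1000) ≈ 0.9217
After a magnetic survey='anomalous': P(ore) = 0.3·0.9217 / (0.3·0.9217 + 0.25·0.0783) ≈ 0.9339
After a magnetic survey='background': P(ore) = 0.7·0.9339 / (0.7·0.9339 + 0.75·0.0661) ≈ 0.9295
After a geochemical assay='anomalous': P(ore) = 0.85·0.9295 / (0.85·0.9295 + 0.65·0.0705) ≈ 0.9452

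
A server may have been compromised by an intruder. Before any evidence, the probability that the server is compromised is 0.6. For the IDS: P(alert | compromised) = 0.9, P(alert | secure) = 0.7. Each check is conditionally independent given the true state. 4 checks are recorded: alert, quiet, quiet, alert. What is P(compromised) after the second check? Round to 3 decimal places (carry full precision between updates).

0.391

After 'alert': P(compromised) = 0.9·0.6000 / (0.9·0.6000 + 0.7·0.4000) ≈ 0.6585
After 'quiet': P(compromised) = 0.1·0.6585 / (0.1·0.6585 + 0.3·0.3415) ≈ 0.3913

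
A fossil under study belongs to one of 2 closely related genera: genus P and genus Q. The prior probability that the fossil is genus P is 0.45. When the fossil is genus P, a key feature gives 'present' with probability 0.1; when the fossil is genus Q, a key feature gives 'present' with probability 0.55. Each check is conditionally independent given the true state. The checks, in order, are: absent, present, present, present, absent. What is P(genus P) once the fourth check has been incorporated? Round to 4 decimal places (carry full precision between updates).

After 'absent': P(genus P) = 0.9·0.4500 / (0.9·0.4500 + 0.45·0.5500) ≈ 0.6207
After 'present': P(genus P) = 0.1·0.6207 / (0.1·0.6207 + 0.55·0.3793) ≈ 0.2293
After 'present': P(genus P) = 0.1·0.2293 / (0.1·0.2293 + 0.55·0.7707) ≈ 0.0513
After 'present': P(genus P) = 0.1·0.0513 / (0.1·0.0513 + 0.55·0.9487) ≈ 0.0097

0.0097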